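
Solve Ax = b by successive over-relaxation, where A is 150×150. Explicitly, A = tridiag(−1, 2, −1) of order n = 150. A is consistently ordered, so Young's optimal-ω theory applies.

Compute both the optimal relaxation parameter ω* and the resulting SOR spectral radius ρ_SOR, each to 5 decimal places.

B_J for the 150×150 system has eigenvalues cos(kπ/151); ρ_J = cos(π/151) = 0.99978.
root = sin(π/151) = 0.020804  (since 1−cos² = sin²).
ω* = 2 / (1 + 0.020804) = 2 / 1.020804 ≈ 1.95924.
At ω = 1.95924 every |λ(B_ω)| = ω−1, so ρ_SOR = 0.95924.

ω* = 1.95924, ρ_SOR = 0.95924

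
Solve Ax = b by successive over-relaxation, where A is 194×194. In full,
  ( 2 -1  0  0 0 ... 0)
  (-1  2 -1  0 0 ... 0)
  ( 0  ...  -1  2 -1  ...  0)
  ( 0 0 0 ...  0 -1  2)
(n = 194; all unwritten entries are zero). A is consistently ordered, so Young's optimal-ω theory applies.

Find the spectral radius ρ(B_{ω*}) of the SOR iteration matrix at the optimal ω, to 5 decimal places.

[ρ_J] n=194: ρ(B_J) = cos(π/(n+1)) = cos(π/195) = 0.99987.
√(1 − cos²(π/195)) = sin(π/195) ≈ 0.016110.
ω* = 2 / (1 + 0.016110) = 2 / 1.016110 ≈ 1.96829.
and ρ(B_{ω*}) = 1.96829 − 1 = 0.96829.

ρ_SOR = 0.96829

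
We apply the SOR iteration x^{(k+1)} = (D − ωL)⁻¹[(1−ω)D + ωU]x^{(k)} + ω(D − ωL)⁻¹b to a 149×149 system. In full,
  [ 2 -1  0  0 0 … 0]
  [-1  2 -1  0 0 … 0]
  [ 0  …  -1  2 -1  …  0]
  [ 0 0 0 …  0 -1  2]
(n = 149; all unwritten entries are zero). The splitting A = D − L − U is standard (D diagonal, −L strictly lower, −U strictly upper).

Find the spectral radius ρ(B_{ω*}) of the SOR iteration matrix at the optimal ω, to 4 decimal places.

ρ_SOR = 0.9590

n=149: λ(B_J) = 1 − λ(A)/2 = cos(kπ/150); k=1 gives ρ_J = 0.9998.
√(1 − cos²(π/150)) = sin(π/150) ≈ 0.02094.
[ω*] 2 ÷ (1 + 0.02094) = 2 ÷ 1.02094 = 1.9590.
Hence ρ(B_{ω*}) = 1.9590 − 1 = 0.9590.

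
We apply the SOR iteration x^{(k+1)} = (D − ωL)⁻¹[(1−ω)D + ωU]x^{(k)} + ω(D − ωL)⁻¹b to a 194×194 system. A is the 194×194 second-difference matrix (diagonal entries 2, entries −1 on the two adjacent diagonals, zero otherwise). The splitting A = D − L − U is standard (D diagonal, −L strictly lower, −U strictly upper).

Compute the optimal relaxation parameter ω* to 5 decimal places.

ω* = 1.96829

n=194: λ(B_J) = 1 − λ(A)/2 = cos(kπ/195); k=1 gives ρ_J = 0.99987.
√(1−ρ_J²) simplifies to sin(π/195) = 0.016110.
So ω* = 2/1.016110 = 1.96829 (Young).
Hence ρ(B_{ω*}) = 1.96829 − 1 = 0.96829.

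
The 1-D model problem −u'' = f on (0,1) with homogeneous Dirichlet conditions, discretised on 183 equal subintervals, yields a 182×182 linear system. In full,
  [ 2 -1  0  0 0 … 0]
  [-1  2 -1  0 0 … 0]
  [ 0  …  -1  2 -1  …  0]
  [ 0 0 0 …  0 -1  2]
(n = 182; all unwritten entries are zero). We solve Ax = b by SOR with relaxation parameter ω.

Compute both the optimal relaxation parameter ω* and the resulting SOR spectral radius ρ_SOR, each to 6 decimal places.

½·tridiag(1,0,1) at n=182: λ_k = cos(kπ/183); max |λ| at k=1 ⇒ ρ_J = cos(π/183) ≈ 0.999853.
1 − cos²(π/183) = sin²(π/183) ⇒ √(1−ρ_J²) = sin(π/183) = 0.0171663.
ω* = 2 / (1 + 0.0171663) = 2 / 1.0171663 ≈ 1.966247.
ρ_SOR = ω* − 1 ≈ 0.966247.

ω* = 1.966247, ρ_SOR = 0.966247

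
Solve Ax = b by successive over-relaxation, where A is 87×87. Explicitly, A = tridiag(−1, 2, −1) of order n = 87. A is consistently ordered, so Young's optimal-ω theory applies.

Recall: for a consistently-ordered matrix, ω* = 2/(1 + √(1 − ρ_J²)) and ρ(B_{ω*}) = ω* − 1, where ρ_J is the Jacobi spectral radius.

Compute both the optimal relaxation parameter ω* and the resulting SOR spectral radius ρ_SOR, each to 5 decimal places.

ρ_J = max_k |cos(kπ/88)| = cos(π/88) = 0.99936
√(1−ρ_J²) simplifies to sin(π/88) = 0.035692.
ω* = 2/(1 + 0.035692) = 2/1.035692 = 1.93108.
Hence ρ(B_{ω*}) = 1.93108 − 1 = 0.93108.

ω* = 1.93108, ρ_SOR = 0.93108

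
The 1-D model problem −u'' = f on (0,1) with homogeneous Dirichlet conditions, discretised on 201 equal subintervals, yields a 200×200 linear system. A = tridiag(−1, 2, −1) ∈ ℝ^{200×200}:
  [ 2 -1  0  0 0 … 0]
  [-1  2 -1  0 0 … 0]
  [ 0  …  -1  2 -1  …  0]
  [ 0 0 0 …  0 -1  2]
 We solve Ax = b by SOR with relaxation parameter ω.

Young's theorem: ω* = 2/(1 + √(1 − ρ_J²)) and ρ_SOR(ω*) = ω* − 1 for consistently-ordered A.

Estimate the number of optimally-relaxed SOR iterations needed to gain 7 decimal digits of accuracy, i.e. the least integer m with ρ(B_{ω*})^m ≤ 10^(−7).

m = 516

ρ_J = max_k |cos(kπ/201)| = cos(π/201) = 0.9998779
√(1−ρ_J²) = |sin(π/201)| = 0.0156292
[ω*] 2 ÷ (1 + 0.0156292) = 2 ÷ 1.0156292 = 1.9692226.
Hence ρ(B_{ω*}) = 1.9692226 − 1 = 0.9692226.
Need (0.9692226)^m ≤ 10^(−7): m ≥ 7·ln10/|ln 0.9692226| = 16.1181/0.031261 = 515.598 ⇒ m = 516.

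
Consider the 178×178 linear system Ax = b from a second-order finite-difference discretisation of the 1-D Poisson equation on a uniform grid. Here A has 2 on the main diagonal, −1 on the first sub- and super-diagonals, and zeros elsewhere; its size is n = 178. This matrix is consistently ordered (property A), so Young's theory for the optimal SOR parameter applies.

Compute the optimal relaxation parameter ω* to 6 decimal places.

ω* = 1.965506

ρ_J = max_k |cos(kπ/179)| = cos(π/179) = 0.999846
1 − cos²(π/179) = sin²(π/179) ⇒ √(1−ρ_J²) = sin(π/179) = 0.0175499.
Then 2/(1+√(1−ρ_J²)) = 2/(1+0.0175499); ω* = 2/1.0175499 = 1.965506.
ρ(B_{ω*}) = ω*−1 = 0.965506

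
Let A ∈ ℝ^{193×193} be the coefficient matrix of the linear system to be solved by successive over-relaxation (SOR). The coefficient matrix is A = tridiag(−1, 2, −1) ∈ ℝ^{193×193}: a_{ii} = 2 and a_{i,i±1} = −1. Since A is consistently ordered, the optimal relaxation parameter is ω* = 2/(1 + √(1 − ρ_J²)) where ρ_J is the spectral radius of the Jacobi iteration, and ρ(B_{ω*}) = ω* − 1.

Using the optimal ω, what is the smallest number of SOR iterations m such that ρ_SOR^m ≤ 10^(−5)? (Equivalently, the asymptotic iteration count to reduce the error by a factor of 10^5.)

ρ_J = max_k |cos(kπ/194)| = cos(π/194) = 0.9998689
1 − cos²(π/194) = sin²(π/194) ⇒ √(1−ρ_J²) = sin(π/194) = 0.0161931.
ω* = 2/(1 + 0.0161931) = 2/1.0161931 = 1.9681299.
[ρ_SOR] ω* − 1 = 0.9681299.
m ≥ 5·ln10 / (−ln 0.9681299) = 355.457; smallest integer m = 356.

m = 356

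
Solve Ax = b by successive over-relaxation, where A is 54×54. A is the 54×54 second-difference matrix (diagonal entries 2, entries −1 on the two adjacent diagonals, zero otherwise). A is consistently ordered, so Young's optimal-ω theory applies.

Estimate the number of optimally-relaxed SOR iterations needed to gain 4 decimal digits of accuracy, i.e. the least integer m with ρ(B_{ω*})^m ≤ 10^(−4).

[ρ_J] n=54: ρ(B_J) = cos(π/(n+1)) = cos(π/55) = 0.9983691.
√(1−ρ_J²) simplifies to sin(π/55) = 0.0570888.
ω* = 2 / (1 + 0.0570888) = 2 / 1.0570888 ≈ 1.8919886.
At ω = 1.8919886 every |λ(B_ω)| = ω−1, so ρ_SOR = 0.8919886.
4·ln10 = 9.21034; −ln(0.8919886) = 0.114302; m = ⌈9.21034/0.114302⌉ = ⌈80.579⌉ = 81.

m = 81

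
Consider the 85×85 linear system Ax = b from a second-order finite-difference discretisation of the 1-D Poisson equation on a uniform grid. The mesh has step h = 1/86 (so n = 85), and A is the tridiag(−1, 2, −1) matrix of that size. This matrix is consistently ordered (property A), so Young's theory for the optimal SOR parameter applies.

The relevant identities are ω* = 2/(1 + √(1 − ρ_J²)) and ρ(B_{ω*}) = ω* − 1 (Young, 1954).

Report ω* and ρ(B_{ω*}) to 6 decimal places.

ω* = 1.929530, ρ_SOR = 0.929530

ρ_J = max_k |cos(kπ/86)| = cos(π/86) = 0.999333
root = sin(π/86) = 0.0365220  (since 1−cos² = sin²).
ω* = 2/(1+0.0365220) = 1.929530
and ρ(B_{ω*}) = 1.929530 − 1 = 0.929530.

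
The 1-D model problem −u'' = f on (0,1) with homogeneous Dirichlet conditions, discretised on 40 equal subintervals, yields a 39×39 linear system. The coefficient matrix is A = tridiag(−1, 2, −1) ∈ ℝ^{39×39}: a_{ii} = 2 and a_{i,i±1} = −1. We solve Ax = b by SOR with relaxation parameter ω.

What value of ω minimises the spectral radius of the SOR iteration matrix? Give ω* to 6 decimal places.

ω* = 1.854498

spectrum of D⁻¹(L+U) = {cos(kπ/40) : 1≤k≤39}; ρ_J = cos(π/40) = 0.996917.
√(1−ρ_J²) = |sin(π/40)| = 0.0784591
ω* = 2/(1+0.0784591) = 1.854498
ρ_SOR = ω* − 1 = 1.854498 − 1 = 0.854498.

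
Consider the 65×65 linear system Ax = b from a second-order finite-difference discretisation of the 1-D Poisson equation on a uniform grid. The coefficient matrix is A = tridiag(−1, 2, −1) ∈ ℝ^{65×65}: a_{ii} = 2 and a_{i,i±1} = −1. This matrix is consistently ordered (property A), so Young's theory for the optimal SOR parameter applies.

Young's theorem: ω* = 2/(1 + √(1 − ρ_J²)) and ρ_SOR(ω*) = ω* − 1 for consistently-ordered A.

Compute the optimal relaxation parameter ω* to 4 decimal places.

ω* = 1.9092

With n=65, ρ(Jacobi) = cos(π/66) = 0.9989.
root = sin(π/66) = 0.04758  (since 1−cos² = sin²).
[ω*] 2 ÷ (1 + 0.04758) = 2 ÷ 1.04758 = 1.9092.
ρ_SOR = ω* − 1 = 1.9092 − 1 = 0.9092.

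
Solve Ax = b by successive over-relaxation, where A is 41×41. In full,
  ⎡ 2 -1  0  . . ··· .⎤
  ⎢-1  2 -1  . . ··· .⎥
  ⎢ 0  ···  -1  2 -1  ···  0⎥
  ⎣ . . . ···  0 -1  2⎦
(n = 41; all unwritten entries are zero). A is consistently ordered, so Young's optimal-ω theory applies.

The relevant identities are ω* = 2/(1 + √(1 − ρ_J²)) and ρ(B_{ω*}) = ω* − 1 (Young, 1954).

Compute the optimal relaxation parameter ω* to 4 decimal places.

spectrum of D⁻¹(L+U) = {cos(kπ/42) : 1≤k≤41}; ρ_J = cos(π/42) = 0.9972.
root = sin(π/42) = 0.07473  (since 1−cos² = sin²).
[ω*] 2 ÷ (1 + 0.07473) = 2 ÷ 1.07473 = 1.8609.
ρ(B_{ω*}) = ω*−1 = 0.8609

ω* = 1.8609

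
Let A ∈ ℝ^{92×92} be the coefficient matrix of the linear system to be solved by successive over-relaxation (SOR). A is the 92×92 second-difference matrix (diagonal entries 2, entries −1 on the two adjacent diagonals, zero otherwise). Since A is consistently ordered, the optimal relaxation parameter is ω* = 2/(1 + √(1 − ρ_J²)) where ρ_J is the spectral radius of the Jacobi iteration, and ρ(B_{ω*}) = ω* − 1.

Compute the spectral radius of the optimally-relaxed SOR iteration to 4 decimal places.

ρ_SOR = 0.9347

n=92: λ(B_J) = 1 − λ(A)/2 = cos(kπ/93); k=1 gives ρ_J = 0.9994.
√(1 − cos²(π/93)) = sin(π/93) ≈ 0.03377.
ω* = 2/(1+0.03377) = 1.9347
and ρ(B_{ω*}) = 1.9347 − 1 = 0.9347.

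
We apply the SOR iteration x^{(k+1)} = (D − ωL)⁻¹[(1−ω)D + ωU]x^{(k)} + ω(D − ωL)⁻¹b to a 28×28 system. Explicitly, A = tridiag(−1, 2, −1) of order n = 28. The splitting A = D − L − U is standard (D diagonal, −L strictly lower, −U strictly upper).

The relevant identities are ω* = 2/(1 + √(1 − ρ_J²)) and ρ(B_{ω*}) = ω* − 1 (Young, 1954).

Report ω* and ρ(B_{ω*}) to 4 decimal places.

ω* = 1.8049, ρ_SOR = 0.8049

B_J for the 28×28 system has eigenvalues cos(kπ/29); ρ_J = cos(π/29) = 0.9941.
√(1−ρ_J²) = |sin(π/29)| = 0.10812
Young: ω* = 2/(1+√(1−ρ_J²)) = 2/(1+0.10812) = 2/1.10812 = 1.8049.
Hence ρ(B_{ω*}) = 1.8049 − 1 = 0.8049.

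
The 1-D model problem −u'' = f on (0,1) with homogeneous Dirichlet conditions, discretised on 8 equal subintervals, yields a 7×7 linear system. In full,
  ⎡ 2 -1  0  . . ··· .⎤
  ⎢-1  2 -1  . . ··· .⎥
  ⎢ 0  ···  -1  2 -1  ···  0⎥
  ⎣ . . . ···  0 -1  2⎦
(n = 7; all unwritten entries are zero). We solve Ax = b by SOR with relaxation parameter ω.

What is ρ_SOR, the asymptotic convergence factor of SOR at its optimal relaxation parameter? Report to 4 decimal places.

ρ_J = max_k |cos(kπ/8)| = cos(π/8) = 0.9239
√(1−ρ_J²) = |sin(π/8)| = 0.38268
ω* = 2/(1 + 0.38268) = 2/1.38268 = 1.4465.
ρ_SOR = ω* − 1 ≈ 0.4465.

ρ_SOR = 0.4465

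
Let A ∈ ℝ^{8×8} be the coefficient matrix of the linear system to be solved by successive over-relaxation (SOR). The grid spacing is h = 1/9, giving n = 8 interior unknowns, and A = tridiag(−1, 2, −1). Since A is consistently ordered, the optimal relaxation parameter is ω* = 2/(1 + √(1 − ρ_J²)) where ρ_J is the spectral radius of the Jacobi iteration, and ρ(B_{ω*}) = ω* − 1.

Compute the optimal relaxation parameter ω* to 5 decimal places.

spectrum of D⁻¹(L+U) = {cos(kπ/9) : 1≤k≤8}; ρ_J = cos(π/9) = 0.93969.
√(1 − cos²(π/9)) = sin(π/9) ≈ 0.342020.
So ω* = 2/1.342020 = 1.49029 (Young).
Hence ρ(B_{ω*}) = 1.49029 − 1 = 0.49029.

ω* = 1.49029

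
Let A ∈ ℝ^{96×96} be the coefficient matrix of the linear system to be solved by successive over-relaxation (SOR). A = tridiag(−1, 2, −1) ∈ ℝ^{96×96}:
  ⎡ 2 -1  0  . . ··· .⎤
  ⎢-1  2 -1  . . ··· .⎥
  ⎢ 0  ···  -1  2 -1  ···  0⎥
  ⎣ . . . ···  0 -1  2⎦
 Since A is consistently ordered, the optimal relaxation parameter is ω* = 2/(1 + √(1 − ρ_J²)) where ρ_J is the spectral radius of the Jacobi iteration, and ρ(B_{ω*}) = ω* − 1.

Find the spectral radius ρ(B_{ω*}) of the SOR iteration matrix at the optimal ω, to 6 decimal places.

ρ_SOR = 0.937268

spectrum of D⁻¹(L+U) = {cos(kπ/97) : 1≤k≤96}; ρ_J = cos(π/97) = 0.999476.
1 − cos²(π/97) = sin²(π/97) ⇒ √(1−ρ_J²) = sin(π/97) = 0.0323819.
ω* = 2 / (1 + 0.0323819) = 2 / 1.0323819 ≈ 1.937268.
ρ_SOR = ω* − 1 ≈ 0.937268.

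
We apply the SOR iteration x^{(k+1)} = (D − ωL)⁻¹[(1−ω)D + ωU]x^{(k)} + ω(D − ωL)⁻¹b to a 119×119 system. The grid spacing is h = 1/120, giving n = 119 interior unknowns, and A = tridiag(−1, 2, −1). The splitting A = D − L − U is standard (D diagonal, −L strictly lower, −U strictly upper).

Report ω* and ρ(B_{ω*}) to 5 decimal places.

[ρ_J] n=119: ρ(B_J) = cos(π/(n+1)) = cos(π/120) = 0.99966.
√(1 − cos²(π/120)) = sin(π/120) ≈ 0.026177.
ω* = 2/(1+0.026177) = 1.94898
ρ_SOR = ω* − 1 ≈ 0.94898.

ω* = 1.94898, ρ_SOR = 0.94898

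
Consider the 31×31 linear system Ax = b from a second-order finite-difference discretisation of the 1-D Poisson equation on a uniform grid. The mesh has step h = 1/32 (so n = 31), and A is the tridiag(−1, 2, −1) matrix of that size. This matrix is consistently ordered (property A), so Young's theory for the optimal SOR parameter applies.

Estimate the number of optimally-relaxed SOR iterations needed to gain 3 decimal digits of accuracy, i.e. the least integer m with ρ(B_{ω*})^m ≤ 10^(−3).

ρ_J = max_k |cos(kπ/32)| = cos(π/32) = 0.9951847
root = sin(π/32) = 0.0980171  (since 1−cos² = sin²).
Young: ω* = 2/(1+√(1−ρ_J²)) = 2/(1+0.0980171) = 2/1.0980171 = 1.8214653.
and ρ(B_{ω*}) = 1.8214653 − 1 = 0.8214653.
(0.8214653)^m ≤ 10^{−3}  ⇒  m·ln(0.8214653) ≤ −3·ln10  ⇒  m ≥ 35.124  ⇒  m = 36

m = 36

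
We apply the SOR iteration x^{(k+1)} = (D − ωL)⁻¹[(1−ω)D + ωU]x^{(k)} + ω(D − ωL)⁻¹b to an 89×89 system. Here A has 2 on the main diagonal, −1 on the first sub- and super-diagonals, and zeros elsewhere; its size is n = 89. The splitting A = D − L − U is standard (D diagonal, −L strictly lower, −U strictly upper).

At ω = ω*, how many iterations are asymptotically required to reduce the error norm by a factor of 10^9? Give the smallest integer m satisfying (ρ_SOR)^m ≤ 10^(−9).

m = 297

ρ_J = max_k |cos(kπ/90)| = cos(π/90) = 0.9993908
1 − cos²(π/90) = sin²(π/90) ⇒ √(1−ρ_J²) = sin(π/90) = 0.0348995.
So ω* = 2/1.0348995 = 1.9325548 (Young).
ρ(B_{ω*}) = ω*−1 = 0.9325548
m ≥ 9·ln10 / (−ln 0.9325548) = 296.779; smallest integer m = 297.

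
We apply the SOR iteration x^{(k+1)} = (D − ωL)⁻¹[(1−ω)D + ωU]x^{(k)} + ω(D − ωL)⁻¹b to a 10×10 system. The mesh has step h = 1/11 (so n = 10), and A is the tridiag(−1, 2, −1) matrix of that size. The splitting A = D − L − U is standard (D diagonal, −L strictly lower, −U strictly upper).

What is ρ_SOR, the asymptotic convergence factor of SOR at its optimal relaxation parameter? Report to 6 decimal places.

n=10: λ(B_J) = 1 − λ(A)/2 = cos(kπ/11); k=1 gives ρ_J = 0.959493.
√(1−ρ_J²) simplifies to sin(π/11) = 0.2817326.
ω* = 2/(1 + 0.2817326) = 2/1.2817326 = 1.560388.
and ρ(B_{ω*}) = 1.560388 − 1 = 0.560388.

ρ_SOR = 0.560388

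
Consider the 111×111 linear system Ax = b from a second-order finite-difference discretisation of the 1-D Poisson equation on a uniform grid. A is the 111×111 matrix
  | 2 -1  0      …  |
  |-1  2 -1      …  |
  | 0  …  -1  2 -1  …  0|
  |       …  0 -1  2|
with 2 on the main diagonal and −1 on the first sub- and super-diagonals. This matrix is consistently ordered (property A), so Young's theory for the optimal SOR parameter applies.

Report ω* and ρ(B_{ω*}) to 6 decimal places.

B_J for the 111×111 system has eigenvalues cos(kπ/112); ρ_J = cos(π/112) = 0.999607.
1 − cos²(π/112) = sin²(π/112) ⇒ √(1−ρ_J²) = sin(π/112) = 0.0280463.
[ω*] 2 ÷ (1 + 0.0280463) = 2 ÷ 1.0280463 = 1.945438.
ρ_SOR = ω* − 1 = 1.945438 − 1 = 0.945438.

ω* = 1.945438, ρ_SOR = 0.945438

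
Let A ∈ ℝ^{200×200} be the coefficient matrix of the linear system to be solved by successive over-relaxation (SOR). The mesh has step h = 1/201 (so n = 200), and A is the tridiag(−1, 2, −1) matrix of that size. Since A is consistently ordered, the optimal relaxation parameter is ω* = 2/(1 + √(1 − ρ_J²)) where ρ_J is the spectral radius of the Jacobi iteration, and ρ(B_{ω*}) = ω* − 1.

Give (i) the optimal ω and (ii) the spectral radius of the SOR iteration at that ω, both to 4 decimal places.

½·tridiag(1,0,1) at n=200: λ_k = cos(kπ/201); max |λ| at k=1 ⇒ ρ_J = cos(π/201) ≈ 0.9999.
1 − cos²(π/201) = sin²(π/201) ⇒ √(1−ρ_J²) = sin(π/201) = 0.01563.
Then 2/(1+√(1−ρ_J²)) = 2/(1+0.01563); ω* = 2/1.01563 = 1.9692.
ρ(B_{ω*}) = ω*−1 = 0.9692

ω* = 1.9692, ρ_SOR = 0.9692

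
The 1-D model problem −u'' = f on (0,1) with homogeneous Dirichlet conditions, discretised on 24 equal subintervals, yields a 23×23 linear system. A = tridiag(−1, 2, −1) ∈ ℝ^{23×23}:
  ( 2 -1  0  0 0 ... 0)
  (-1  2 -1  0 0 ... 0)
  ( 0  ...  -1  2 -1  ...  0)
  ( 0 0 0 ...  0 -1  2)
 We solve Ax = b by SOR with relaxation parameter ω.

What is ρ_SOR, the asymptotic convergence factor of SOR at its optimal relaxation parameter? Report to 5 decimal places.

ρ_SOR = 0.76909

B_J for the 23×23 system has eigenvalues cos(kπ/24); ρ_J = cos(π/24) = 0.99144.
1 − cos²(π/24) = sin²(π/24) ⇒ √(1−ρ_J²) = sin(π/24) = 0.130526.
ω* = 2 / (1 + 0.130526) = 2 / 1.130526 ≈ 1.76909.
ρ_SOR = ω* − 1 = 1.76909 − 1 = 0.76909.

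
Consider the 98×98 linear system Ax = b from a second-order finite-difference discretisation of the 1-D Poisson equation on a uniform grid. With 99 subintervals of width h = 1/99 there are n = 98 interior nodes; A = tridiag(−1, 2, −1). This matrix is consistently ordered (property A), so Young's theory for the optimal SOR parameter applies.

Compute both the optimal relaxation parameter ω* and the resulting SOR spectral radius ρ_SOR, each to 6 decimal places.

[ρ_J] n=98: ρ(B_J) = cos(π/(n+1)) = cos(π/99) = 0.999497.
1 − cos²(π/99) = sin²(π/99) ⇒ √(1−ρ_J²) = sin(π/99) = 0.0317279.
Then 2/(1+√(1−ρ_J²)) = 2/(1+0.0317279); ω* = 2/1.0317279 = 1.938496.
ρ_SOR = ω* − 1 ≈ 0.938496.

ω* = 1.938496, ρ_SOR = 0.938496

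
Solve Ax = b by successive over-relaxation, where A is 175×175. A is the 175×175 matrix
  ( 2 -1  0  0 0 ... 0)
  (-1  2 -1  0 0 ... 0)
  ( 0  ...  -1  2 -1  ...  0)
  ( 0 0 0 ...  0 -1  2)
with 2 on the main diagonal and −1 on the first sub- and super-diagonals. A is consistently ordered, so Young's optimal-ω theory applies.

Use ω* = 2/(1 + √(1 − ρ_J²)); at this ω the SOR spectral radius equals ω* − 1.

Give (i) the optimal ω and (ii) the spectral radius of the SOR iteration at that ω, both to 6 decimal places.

ω* = 1.964928, ρ_SOR = 0.964928

B_J for the 175×175 system has eigenvalues cos(kπ/176); ρ_J = cos(π/176) = 0.999841.
1 − cos²(π/176) = sin²(π/176) ⇒ √(1−ρ_J²) = sin(π/176) = 0.0178490.
ω* = 2/(1 + 0.0178490) = 2/1.0178490 = 1.964928.
ρ(B_{ω*}) = ω*−1 = 0.964928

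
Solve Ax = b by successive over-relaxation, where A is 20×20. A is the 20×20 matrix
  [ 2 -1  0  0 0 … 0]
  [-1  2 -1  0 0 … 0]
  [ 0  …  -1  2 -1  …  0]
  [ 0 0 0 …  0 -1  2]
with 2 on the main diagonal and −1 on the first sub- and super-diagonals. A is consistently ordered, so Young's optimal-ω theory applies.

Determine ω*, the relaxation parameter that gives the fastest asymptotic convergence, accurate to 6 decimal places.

ω* = 1.740580

With n=20, ρ(Jacobi) = cos(π/21) = 0.988831.
√(1−ρ_J²) = |sin(π/21)| = 0.1490423
Then 2/(1+√(1−ρ_J²)) = 2/(1+0.1490423); ω* = 2/1.1490423 = 1.740580.
Hence ρ(B_{ω*}) = 1.740580 − 1 = 0.740580.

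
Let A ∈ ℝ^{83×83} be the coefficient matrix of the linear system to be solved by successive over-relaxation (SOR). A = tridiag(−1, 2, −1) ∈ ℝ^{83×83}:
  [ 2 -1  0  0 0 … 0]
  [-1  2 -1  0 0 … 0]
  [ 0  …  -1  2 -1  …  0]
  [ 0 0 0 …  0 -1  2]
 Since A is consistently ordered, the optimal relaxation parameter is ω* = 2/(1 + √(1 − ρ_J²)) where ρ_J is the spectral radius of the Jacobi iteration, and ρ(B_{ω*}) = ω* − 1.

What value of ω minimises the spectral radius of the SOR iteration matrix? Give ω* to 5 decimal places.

ω* = 1.92791

n=83: λ(B_J) = 1 − λ(A)/2 = cos(kπ/84); k=1 gives ρ_J = 0.99930.
√(1−ρ_J²) = |sin(π/84)| = 0.037391
Young: ω* = 2/(1+√(1−ρ_J²)) = 2/(1+0.037391) = 2/1.037391 = 1.92791.
ρ(B_{ω*}) = ω*−1 = 0.92791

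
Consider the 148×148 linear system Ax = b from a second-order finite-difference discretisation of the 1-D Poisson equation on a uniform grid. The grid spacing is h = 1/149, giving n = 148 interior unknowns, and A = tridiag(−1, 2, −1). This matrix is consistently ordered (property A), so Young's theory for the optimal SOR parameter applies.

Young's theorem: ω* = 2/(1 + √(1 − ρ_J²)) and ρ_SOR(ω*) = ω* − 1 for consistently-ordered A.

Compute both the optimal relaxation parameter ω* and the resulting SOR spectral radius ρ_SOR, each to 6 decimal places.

[ρ_J] n=148: ρ(B_J) = cos(π/(n+1)) = cos(π/149) = 0.999778.
√(1−ρ_J²) = |sin(π/149)| = 0.0210830
ω* = 2/(1+0.0210830) = 1.958705
[ρ_SOR] ω* − 1 = 0.958705.

ω* = 1.958705, ρ_SOR = 0.958705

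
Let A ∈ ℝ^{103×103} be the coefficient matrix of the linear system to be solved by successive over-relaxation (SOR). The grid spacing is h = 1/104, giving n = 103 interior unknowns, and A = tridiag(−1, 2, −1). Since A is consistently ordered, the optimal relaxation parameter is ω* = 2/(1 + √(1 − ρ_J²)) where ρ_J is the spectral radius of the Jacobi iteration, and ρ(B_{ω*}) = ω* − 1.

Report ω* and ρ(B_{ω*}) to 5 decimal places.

ω* = 1.94136, ρ_SOR = 0.94136

With n=103, ρ(Jacobi) = cos(π/104) = 0.99954.
root = sin(π/104) = 0.030203  (since 1−cos² = sin²).
Young: ω* = 2/(1+√(1−ρ_J²)) = 2/(1+0.030203) = 2/1.030203 = 1.94136.
ρ(B_{ω*}) = ω*−1 = 0.94136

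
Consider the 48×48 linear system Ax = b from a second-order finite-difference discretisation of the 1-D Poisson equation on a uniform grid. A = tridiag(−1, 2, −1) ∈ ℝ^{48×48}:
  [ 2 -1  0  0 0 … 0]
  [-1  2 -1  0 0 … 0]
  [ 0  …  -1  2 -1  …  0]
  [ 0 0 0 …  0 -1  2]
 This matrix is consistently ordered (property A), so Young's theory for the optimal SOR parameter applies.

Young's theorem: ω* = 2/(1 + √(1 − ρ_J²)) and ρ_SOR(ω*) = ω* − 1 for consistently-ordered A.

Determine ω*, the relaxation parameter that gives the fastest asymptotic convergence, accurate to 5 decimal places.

ρ_J = max_k |cos(kπ/49)| = cos(π/49) = 0.99795
√(1−ρ_J²) simplifies to sin(π/49) = 0.064070.
ω* = 2/(1+0.064070) = 1.87958
ρ_SOR = ω* − 1 = 1.87958 − 1 = 0.87958.

ω* = 1.87958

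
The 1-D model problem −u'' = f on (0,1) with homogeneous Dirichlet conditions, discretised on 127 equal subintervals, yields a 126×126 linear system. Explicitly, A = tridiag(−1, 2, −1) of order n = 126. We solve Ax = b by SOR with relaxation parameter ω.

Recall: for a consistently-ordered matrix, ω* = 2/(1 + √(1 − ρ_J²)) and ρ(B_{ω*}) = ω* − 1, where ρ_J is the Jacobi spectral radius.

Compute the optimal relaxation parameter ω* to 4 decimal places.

ω* = 1.9517

[ρ_J] n=126: ρ(B_J) = cos(π/(n+1)) = cos(π/127) = 0.9997.
√(1−ρ_J²) simplifies to sin(π/127) = 0.02473.
ω* = 2 / (1 + 0.02473) = 2 / 1.02473 ≈ 1.9517.
ρ_SOR = ω* − 1 ≈ 0.9517.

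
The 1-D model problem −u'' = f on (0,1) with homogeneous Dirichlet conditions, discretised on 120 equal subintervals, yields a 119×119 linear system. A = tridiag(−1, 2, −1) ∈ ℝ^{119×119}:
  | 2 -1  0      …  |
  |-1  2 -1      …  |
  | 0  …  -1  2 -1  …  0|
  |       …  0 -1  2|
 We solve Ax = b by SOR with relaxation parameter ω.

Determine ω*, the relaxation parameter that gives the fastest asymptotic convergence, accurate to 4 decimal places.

ω* = 1.9490

ρ_J = max_k |cos(kπ/120)| = cos(π/120) = 0.9997
√(1−ρ_J²) simplifies to sin(π/120) = 0.02618.
ω* = 2/(1+0.02618) = 1.9490
and ρ(B_{ω*}) = 1.9490 − 1 = 0.9490.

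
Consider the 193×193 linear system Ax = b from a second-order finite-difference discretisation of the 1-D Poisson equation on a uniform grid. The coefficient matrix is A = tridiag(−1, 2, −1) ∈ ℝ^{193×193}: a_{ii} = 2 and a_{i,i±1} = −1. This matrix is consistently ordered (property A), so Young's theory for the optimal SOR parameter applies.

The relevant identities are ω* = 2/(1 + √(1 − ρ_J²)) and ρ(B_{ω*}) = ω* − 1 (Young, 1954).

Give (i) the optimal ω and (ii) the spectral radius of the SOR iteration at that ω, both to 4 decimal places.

ω* = 1.9681, ρ_SOR = 0.9681

spectrum of D⁻¹(L+U) = {cos(kπ/194) : 1≤k≤193}; ρ_J = cos(π/194) = 0.9999.
√(1 − cos²(π/194)) = sin(π/194) ≈ 0.01619.
[ω*] 2 ÷ (1 + 0.01619) = 2 ÷ 1.01619 = 1.9681.
[ρ_SOR] ω* − 1 = 0.9681.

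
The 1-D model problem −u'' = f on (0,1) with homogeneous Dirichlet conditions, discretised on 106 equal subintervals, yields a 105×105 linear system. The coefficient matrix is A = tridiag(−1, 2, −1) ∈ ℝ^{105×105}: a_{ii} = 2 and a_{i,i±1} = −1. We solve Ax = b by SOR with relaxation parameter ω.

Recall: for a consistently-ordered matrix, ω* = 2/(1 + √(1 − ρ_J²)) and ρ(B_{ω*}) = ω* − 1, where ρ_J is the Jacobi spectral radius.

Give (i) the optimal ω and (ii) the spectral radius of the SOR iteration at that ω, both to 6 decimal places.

B_J for the 105×105 system has eigenvalues cos(kπ/106); ρ_J = cos(π/106) = 0.999561.
√(1−ρ_J²) = |sin(π/106)| = 0.0296333
Young: ω* = 2/(1+√(1−ρ_J²)) = 2/(1+0.0296333) = 2/1.0296333 = 1.942439.
ρ_SOR = ω* − 1 = 1.942439 − 1 = 0.942439.

ω* = 1.942439, ρ_SOR = 0.942439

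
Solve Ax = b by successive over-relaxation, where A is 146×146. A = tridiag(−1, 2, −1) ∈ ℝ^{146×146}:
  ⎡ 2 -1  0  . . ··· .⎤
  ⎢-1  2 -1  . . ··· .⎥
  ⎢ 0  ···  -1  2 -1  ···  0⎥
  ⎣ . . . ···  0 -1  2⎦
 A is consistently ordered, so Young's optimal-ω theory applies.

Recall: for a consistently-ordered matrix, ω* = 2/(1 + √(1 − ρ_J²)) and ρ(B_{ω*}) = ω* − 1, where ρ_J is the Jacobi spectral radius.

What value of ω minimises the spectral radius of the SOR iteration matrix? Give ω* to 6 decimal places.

½·tridiag(1,0,1) at n=146: λ_k = cos(kπ/147); max |λ| at k=1 ⇒ ρ_J = cos(π/147) ≈ 0.999772.
√(1−ρ_J²) = |sin(π/147)| = 0.0213698
ω* = 2/(1 + 0.0213698) = 2/1.0213698 = 1.958155.
ρ_SOR = ω* − 1 ≈ 0.958155.

ω* = 1.958155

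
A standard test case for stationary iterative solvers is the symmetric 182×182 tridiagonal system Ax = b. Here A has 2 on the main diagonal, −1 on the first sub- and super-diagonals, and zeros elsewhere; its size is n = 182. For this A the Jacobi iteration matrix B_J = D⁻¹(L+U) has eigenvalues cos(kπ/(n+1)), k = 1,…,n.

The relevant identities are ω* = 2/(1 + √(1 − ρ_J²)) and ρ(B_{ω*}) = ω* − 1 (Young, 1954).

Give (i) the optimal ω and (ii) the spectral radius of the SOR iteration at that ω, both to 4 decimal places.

[ρ_J] n=182: ρ(B_J) = cos(π/(n+1)) = cos(π/183) = 0.9999.
root = sin(π/183) = 0.01717  (since 1−cos² = sin²).
So ω* = 2/1.01717 = 1.9662 (Young).
and ρ(B_{ω*}) = 1.9662 − 1 = 0.9662.

ω* = 1.9662, ρ_SOR = 0.9662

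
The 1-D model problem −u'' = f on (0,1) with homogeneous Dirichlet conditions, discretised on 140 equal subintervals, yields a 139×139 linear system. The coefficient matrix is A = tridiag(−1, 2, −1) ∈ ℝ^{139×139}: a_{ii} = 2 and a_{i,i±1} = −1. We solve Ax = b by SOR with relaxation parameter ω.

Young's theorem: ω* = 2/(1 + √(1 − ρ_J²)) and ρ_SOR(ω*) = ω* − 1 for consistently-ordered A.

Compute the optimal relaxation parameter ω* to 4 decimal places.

ω* = 1.9561

[ρ_J] n=139: ρ(B_J) = cos(π/(n+1)) = cos(π/140) = 0.9997.
√(1−ρ_J²) = |sin(π/140)| = 0.02244
ω* = 2/(1+0.02244) = 1.9561
At ω = 1.9561 every |λ(B_ω)| = ω−1, so ρ_SOR = 0.9561.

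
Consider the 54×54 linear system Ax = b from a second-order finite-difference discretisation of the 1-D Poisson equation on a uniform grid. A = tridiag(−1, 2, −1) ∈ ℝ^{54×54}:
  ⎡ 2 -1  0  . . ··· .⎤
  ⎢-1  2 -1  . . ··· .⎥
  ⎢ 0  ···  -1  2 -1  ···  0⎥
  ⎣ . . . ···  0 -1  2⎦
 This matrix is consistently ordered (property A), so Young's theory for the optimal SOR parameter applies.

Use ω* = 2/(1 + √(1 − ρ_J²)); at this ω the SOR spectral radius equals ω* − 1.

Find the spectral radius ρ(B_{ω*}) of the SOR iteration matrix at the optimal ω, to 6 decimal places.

ρ_SOR = 0.891989

With n=54, ρ(Jacobi) = cos(π/55) = 0.998369.
√(1−ρ_J²) simplifies to sin(π/55) = 0.0570888.
ω* = 2/(1+0.0570888) = 1.891989
At ω = 1.891989 every |λ(B_ω)| = ω−1, so ρ_SOR = 0.891989.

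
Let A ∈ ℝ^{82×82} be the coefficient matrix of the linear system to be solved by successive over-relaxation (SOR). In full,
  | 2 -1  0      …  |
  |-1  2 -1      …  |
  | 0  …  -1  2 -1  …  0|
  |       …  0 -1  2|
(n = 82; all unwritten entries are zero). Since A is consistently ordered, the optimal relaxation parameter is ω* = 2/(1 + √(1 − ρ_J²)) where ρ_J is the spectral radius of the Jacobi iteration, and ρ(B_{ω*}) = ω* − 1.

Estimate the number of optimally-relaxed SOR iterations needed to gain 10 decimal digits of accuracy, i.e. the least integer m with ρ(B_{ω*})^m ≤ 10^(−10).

With n=82, ρ(Jacobi) = cos(π/83) = 0.9992838.
√(1−ρ_J²) = |sin(π/83)| = 0.0378415
ω* = 2 / (1 + 0.0378415) = 2 / 1.0378415 ≈ 1.9270765.
Hence ρ(B_{ω*}) = 1.9270765 − 1 = 0.9270765.
m ≥ 10·ln10 / (−ln 0.9270765) = 304.096; smallest integer m = 305.

m = 305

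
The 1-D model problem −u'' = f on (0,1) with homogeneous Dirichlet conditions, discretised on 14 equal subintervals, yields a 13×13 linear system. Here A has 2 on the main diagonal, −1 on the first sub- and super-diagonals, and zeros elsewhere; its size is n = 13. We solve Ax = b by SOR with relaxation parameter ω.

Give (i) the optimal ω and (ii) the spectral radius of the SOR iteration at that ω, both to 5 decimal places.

ω* = 1.63596, ρ_SOR = 0.63596

½·tridiag(1,0,1) at n=13: λ_k = cos(kπ/14); max |λ| at k=1 ⇒ ρ_J = cos(π/14) ≈ 0.97493.
1 − cos²(π/14) = sin²(π/14) ⇒ √(1−ρ_J²) = sin(π/14) = 0.222521.
ω* = 2/(1 + 0.222521) = 2/1.222521 = 1.63596.
At ω = 1.63596 every |λ(B_ω)| = ω−1, so ρ_SOR = 0.63596.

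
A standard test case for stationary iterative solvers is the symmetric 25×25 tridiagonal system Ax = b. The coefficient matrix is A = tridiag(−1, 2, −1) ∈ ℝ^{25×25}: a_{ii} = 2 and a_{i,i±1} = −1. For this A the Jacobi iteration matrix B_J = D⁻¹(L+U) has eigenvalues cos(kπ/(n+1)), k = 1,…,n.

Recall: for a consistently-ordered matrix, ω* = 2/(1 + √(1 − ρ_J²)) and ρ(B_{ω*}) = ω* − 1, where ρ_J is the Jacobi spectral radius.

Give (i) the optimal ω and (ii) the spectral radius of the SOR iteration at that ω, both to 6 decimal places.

ω* = 1.784859, ρ_SOR = 0.784859

½·tridiag(1,0,1) at n=25: λ_k = cos(kπ/26); max |λ| at k=1 ⇒ ρ_J = cos(π/26) ≈ 0.992709.
√(1−ρ_J²) simplifies to sin(π/26) = 0.1205367.
[ω*] 2 ÷ (1 + 0.1205367) = 2 ÷ 1.1205367 = 1.784859.
and ρ(B_{ω*}) = 1.784859 − 1 = 0.784859.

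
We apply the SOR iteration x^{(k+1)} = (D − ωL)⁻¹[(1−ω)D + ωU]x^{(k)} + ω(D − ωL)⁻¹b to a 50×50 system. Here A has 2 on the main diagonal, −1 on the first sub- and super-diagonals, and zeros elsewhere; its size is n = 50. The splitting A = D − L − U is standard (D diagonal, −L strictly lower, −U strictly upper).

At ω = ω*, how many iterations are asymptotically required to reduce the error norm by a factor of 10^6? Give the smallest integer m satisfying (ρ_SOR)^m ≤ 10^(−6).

m = 113

spectrum of D⁻¹(L+U) = {cos(kπ/51) : 1≤k≤50}; ρ_J = cos(π/51) = 0.9981033.
1 − cos²(π/51) = sin²(π/51) ⇒ √(1−ρ_J²) = sin(π/51) = 0.0615609.
Young: ω* = 2/(1+√(1−ρ_J²)) = 2/(1+0.0615609) = 2/1.0615609 = 1.8840181.
ρ_SOR = ω* − 1 = 1.8840181 − 1 = 0.8840181.
(0.8840181)^m ≤ 10^{−6}  ⇒  m·ln(0.8840181) ≤ −6·ln10  ⇒  m ≥ 112.068  ⇒  m = 113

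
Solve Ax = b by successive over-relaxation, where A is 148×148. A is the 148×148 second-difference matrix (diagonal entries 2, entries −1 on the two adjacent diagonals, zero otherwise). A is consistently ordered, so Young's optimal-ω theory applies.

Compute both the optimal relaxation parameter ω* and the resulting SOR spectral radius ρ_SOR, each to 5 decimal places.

B_J for the 148×148 system has eigenvalues cos(kπ/149); ρ_J = cos(π/149) = 0.99978.
√(1−ρ_J²) = |sin(π/149)| = 0.021083
ω* = 2 / (1 + 0.021083) = 2 / 1.021083 ≈ 1.95870.
[ρ_SOR] ω* − 1 = 0.95870.

ω* = 1.95870, ρ_SOR = 0.95870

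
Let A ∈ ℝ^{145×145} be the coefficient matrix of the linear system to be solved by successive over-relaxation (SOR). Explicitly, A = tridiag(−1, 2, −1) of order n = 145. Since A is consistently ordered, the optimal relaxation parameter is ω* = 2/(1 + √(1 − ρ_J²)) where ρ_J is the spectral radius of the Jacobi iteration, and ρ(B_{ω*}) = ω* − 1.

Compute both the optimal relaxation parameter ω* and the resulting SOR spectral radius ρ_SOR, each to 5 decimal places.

With n=145, ρ(Jacobi) = cos(π/146) = 0.99977.
√(1−ρ_J²) simplifies to sin(π/146) = 0.021516.
ω* = 2/(1 + 0.021516) = 2/1.021516 = 1.95787.
ρ_SOR = ω* − 1 ≈ 0.95787.

ω* = 1.95787, ρ_SOR = 0.95787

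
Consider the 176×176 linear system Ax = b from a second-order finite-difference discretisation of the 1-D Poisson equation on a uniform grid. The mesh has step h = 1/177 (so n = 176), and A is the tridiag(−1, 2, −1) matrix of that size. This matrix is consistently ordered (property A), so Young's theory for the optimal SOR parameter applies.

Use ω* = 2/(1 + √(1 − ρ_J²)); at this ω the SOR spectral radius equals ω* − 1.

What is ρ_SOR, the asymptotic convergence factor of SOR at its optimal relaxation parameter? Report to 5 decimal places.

ρ_SOR = 0.96512

B_J for the 176×176 system has eigenvalues cos(kπ/177); ρ_J = cos(π/177) = 0.99984.
1 − cos²(π/177) = sin²(π/177) ⇒ √(1−ρ_J²) = sin(π/177) = 0.017748.
So ω* = 2/1.017748 = 1.96512 (Young).
At ω = 1.96512 every |λ(B_ω)| = ω−1, so ρ_SOR = 0.96512.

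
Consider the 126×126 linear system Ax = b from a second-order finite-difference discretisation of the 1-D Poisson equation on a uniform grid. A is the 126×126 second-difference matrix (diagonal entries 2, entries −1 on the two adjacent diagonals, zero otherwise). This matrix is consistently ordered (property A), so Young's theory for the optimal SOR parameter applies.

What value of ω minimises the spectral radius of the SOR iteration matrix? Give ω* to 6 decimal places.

ω* = 1.951725

½·tridiag(1,0,1) at n=126: λ_k = cos(kπ/127); max |λ| at k=1 ⇒ ρ_J = cos(π/127) ≈ 0.999694.
√(1−ρ_J²) simplifies to sin(π/127) = 0.0247344.
ω* = 2/(1 + 0.0247344) = 2/1.0247344 = 1.951725.
ρ(B_{ω*}) = ω*−1 = 0.951725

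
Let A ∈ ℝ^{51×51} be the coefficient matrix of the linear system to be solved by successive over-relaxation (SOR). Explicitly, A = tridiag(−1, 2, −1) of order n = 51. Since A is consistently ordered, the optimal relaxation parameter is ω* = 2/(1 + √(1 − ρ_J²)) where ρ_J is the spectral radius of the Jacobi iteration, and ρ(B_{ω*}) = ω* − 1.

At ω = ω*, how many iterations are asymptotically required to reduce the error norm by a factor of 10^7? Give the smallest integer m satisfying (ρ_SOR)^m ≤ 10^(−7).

m = 134

B_J for the 51×51 system has eigenvalues cos(kπ/52); ρ_J = cos(π/52) = 0.9981756.
root = sin(π/52) = 0.0603785  (since 1−cos² = sin²).
ω* = 2/(1 + 0.0603785) = 2/1.0603785 = 1.8861190.
and ρ(B_{ω*}) = 1.8861190 − 1 = 0.8861190.
Need (0.8861190)^m ≤ 10^(−7): m ≥ 7·ln10/|ln 0.8861190| = 16.1181/0.120904 = 133.313 ⇒ m = 134.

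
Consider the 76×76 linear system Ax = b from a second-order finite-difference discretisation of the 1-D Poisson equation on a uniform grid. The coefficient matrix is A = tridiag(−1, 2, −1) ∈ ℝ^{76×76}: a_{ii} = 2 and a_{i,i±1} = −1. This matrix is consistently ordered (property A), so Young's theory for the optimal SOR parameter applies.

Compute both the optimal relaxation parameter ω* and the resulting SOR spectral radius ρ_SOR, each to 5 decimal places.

[ρ_J] n=76: ρ(B_J) = cos(π/(n+1)) = cos(π/77) = 0.99917.
√(1 − cos²(π/77)) = sin(π/77) ≈ 0.040789.
[ω*] 2 ÷ (1 + 0.040789) = 2 ÷ 1.040789 = 1.92162.
ρ(B_{ω*}) = ω*−1 = 0.92162

ω* = 1.92162, ρ_SOR = 0.92162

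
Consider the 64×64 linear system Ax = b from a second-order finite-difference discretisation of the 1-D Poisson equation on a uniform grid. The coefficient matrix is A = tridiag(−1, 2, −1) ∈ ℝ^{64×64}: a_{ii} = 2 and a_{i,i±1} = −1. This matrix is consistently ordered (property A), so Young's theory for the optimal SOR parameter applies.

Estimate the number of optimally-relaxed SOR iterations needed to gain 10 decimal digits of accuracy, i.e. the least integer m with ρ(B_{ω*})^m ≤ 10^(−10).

spectrum of D⁻¹(L+U) = {cos(kπ/65) : 1≤k≤64}; ρ_J = cos(π/65) = 0.9988322.
√(1 − cos²(π/65)) = sin(π/65) ≈ 0.0483134.
Then 2/(1+√(1−ρ_J²)) = 2/(1+0.0483134); ω* = 2/1.0483134 = 1.9078264.
Hence ρ(B_{ω*}) = 1.9078264 − 1 = 0.9078264.
For 10 digits: m = 10·ln10 / (−ln 0.9078264) = 23.0259/0.0967021 = 238.112; round up → m = 239.

m = 239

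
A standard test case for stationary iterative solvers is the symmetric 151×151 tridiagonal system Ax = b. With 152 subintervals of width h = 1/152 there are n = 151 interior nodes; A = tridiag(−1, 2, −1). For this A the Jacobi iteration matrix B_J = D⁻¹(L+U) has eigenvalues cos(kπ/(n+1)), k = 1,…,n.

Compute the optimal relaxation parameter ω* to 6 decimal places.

B_J for the 151×151 system has eigenvalues cos(kπ/152); ρ_J = cos(π/152) = 0.999786.
√(1−ρ_J²) simplifies to sin(π/152) = 0.0206669.
ω* = 2/(1 + 0.0206669) = 2/1.0206669 = 1.959503.
[ρ_SOR] ω* − 1 = 0.959503.

ω* = 1.959503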